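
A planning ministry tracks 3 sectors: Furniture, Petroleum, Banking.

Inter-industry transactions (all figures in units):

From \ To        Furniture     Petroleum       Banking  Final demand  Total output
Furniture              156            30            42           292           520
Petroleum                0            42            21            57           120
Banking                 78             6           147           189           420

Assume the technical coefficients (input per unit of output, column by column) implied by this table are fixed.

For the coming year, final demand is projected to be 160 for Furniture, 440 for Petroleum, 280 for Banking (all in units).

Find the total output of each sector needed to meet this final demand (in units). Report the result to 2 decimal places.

x_F = 575.83, x_P = 724.57, x_B = 619.39

Technical coefficients a_ij = z_ij / X_j:
  a_FF = 156/520 = 0.30, a_PF = 0/520 = 0.00, a_BF = 78/520 = 0.15
  a_FP = 30/120 = 0.25, a_PP = 42/120 = 0.35, a_BP = 6/120 = 0.05
  a_FB = 42/420 = 0.10, a_PB = 21/420 = 0.05, a_BB = 147/420 = 0.35
I − A =
  [   0.70    -0.25    -0.10]
  [   0.00     0.65    -0.05]
  [  -0.15    -0.05     0.65]
Cofactors of I−A, C_ij = (−1)^(i+j)·(minor ij) (rows/columns in the sector order above):
  C_11 = (0.65)(0.65) − (-0.05)(-0.05) = 0.4200
  C_12 = −[(0.00)(0.65) − (-0.05)(-0.15)] = 0.0075
  C_13 = (0.00)(-0.05) − (0.65)(-0.15) = 0.0975
  C_21 = −[(-0.25)(0.65) − (-0.10)(-0.05)] = 0.1675
  C_22 = (0.70)(0.65) − (-0.10)(-0.15) = 0.4400
  C_23 = −[(0.70)(-0.05) − (-0.25)(-0.15)] = 0.0725
  C_31 = (-0.25)(-0.05) − (-0.10)(0.65) = 0.0775
  C_32 = −[(0.70)(-0.05) − (-0.10)(0.00)] = 0.0350
  C_33 = (0.70)(0.65) − (-0.25)(0.00) = 0.4550
det(I−A) = Σ_j (I−A)_1j·C_1j = (0.70)(0.4200) + (-0.25)(0.0075) + (-0.10)(0.0975) = 0.282375
adj(I−A) = Cᵀ =
  [ 0.4200   0.1675   0.0775]
  [ 0.0075   0.4400   0.0350]
  [ 0.0975   0.0725   0.4550]
(I − A)⁻¹ = adj(I−A) / det(I−A) ≈
  [   1.4874     0.5932     0.2745]
  [   0.0266     1.5582     0.1239]
  [   0.3453     0.2568     1.6113]
x = (I − A)⁻¹ d = adj(I−A)·d / det(I−A), with det(I−A) = 0.282375:
  x_F = (0.4200·160 + 0.1675·440 + 0.0775·280) / 0.282375 = 162.60 / 0.282375 ≈ 575.83
  x_P = (0.0075·160 + 0.4400·440 + 0.0350·280) / 0.282375 = 204.60 / 0.282375 ≈ 724.57
  x_B = (0.0975·160 + 0.0725·440 + 0.4550·280) / 0.282375 = 174.90 / 0.282375 ≈ 619.39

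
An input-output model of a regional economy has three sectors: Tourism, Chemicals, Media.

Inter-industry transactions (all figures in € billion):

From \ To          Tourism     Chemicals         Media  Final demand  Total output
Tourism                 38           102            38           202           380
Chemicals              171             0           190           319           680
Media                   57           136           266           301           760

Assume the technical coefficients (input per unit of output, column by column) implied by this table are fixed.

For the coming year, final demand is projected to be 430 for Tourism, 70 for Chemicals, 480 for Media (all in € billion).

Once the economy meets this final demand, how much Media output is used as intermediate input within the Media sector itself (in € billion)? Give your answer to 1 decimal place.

z_33 = 378.1

Technical coefficients a_ij = z_ij / X_j:
  a_11 = 38/380 = 0.10, a_21 = 171/380 = 0.45, a_31 = 57/380 = 0.15
  a_12 = 102/680 = 0.15, a_22 = 0/680 = 0.00, a_32 = 136/680 = 0.20
  a_13 = 38/760 = 0.05, a_23 = 190/760 = 0.25, a_33 = 266/760 = 0.35
I − A =
  [   0.90    -0.15    -0.05]
  [  -0.45     1.00    -0.25]
  [  -0.15    -0.20     0.65]
Cofactors of I−A, C_ij = (−1)^(i+j)·(minor ij) (rows/columns in the sector order above):
  C_11 = (1.00)(0.65) − (-0.25)(-0.20) = 0.6000
  C_12 = −[(-0.45)(0.65) − (-0.25)(-0.15)] = 0.3300
  C_13 = (-0.45)(-0.20) − (1.00)(-0.15) = 0.2400
  C_21 = −[(-0.15)(0.65) − (-0.05)(-0.20)] = 0.1075
  C_22 = (0.90)(0.65) − (-0.05)(-0.15) = 0.5775
  C_23 = −[(0.90)(-0.20) − (-0.15)(-0.15)] = 0.2025
  C_31 = (-0.15)(-0.25) − (-0.05)(1.00) = 0.0875
  C_32 = −[(0.90)(-0.25) − (-0.05)(-0.45)] = 0.2475
  C_33 = (0.90)(1.00) − (-0.15)(-0.45) = 0.8325
det(I−A) = Σ_j (I−A)_1j·C_1j = (0.90)(0.6000) + (-0.15)(0.3300) + (-0.05)(0.2400) = 0.4785
adj(I−A) = Cᵀ =
  [ 0.6000   0.1075   0.0875]
  [ 0.3300   0.5775   0.2475]
  [ 0.2400   0.2025   0.8325]
(I − A)⁻¹ = adj(I−A) / det(I−A) ≈
  [   1.2539     0.2247     0.1829]
  [   0.6897     1.2069     0.5172]
  [   0.5016     0.4232     1.7398]
First solve x = (I − A)⁻¹ d = adj(I−A)·d / det(I−A); in particular x_3 = (0.2400·430 + 0.2025·70 + 0.8325·480) / 0.4785 = 516.975 / 0.4785 ≈ 1080.408.
Intermediate flow from 3 to 3: z_33 = a_33 · x_3 = 0.35 × 516.975 / 0.4785 = 180.94125 / 0.4785 ≈ 378.1.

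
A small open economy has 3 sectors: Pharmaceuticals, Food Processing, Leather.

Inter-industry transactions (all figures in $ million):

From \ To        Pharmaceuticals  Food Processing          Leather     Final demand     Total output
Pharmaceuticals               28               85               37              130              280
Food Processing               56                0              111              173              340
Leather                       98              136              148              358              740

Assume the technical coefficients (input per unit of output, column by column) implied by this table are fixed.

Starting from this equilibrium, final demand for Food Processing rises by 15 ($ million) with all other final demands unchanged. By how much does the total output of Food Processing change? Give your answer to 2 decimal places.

Technical coefficients a_ij = z_ij / X_j:
  a_PP = 28/280 = 0.10, a_FP = 56/280 = 0.20, a_LP = 98/280 = 0.35
  a_PF = 85/340 = 0.25, a_FF = 0/340 = 0.00, a_LF = 136/340 = 0.40
  a_PL = 37/740 = 0.05, a_FL = 111/740 = 0.15, a_LL = 148/740 = 0.20
I − A =
  [   0.90    -0.25    -0.05]
  [  -0.20     1.00    -0.15]
  [  -0.35    -0.40     0.80]
Cofactors of I−A, C_ij = (−1)^(i+j)·(minor ij) (rows/columns in the sector order above):
  C_11 = (1.00)(0.80) − (-0.15)(-0.40) = 0.7400
  C_12 = −[(-0.20)(0.80) − (-0.15)(-0.35)] = 0.2125
  C_13 = (-0.20)(-0.40) − (1.00)(-0.35) = 0.4300
  C_21 = −[(-0.25)(0.80) − (-0.05)(-0.40)] = 0.2200
  C_22 = (0.90)(0.80) − (-0.05)(-0.35) = 0.7025
  C_23 = −[(0.90)(-0.40) − (-0.25)(-0.35)] = 0.4475
  C_31 = (-0.25)(-0.15) − (-0.05)(1.00) = 0.0875
  C_32 = −[(0.90)(-0.15) − (-0.05)(-0.20)] = 0.1450
  C_33 = (0.90)(1.00) − (-0.25)(-0.20) = 0.8500
det(I−A) = Σ_j (I−A)_1j·C_1j = (0.90)(0.7400) + (-0.25)(0.2125) + (-0.05)(0.4300) = 0.591375
adj(I−A) = Cᵀ =
  [ 0.7400   0.2200   0.0875]
  [ 0.2125   0.7025   0.1450]
  [ 0.4300   0.4475   0.8500]
(I − A)⁻¹ = adj(I−A) / det(I−A) ≈
  [   1.2513     0.3720     0.1480]
  [   0.3593     1.1879     0.2452]
  [   0.7271     0.7567     1.4373]
Δx = (I − A)⁻¹ Δd with Δd having +15 in the Food Processing component and 0 elsewhere.
So Δx_F = L_FF · (+15), where L_FF = adj(I−A)_FF / det(I−A) = 0.7025 / 0.591375.
Δx_F = 0.7025 × (+15) / 0.591375 = 10.5375 / 0.591375 ≈ 17.82.

Δx_F = 17.82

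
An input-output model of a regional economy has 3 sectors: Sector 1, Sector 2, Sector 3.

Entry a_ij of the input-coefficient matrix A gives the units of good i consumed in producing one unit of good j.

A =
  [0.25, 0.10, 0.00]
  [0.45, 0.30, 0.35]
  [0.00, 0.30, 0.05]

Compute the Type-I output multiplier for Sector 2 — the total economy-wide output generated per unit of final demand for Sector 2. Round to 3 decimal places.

m_2 = 2.737

I − A =
  [   0.75    -0.10     0.00]
  [  -0.45     0.70    -0.35]
  [   0.00    -0.30     0.95]
Cofactors of I−A, C_ij = (−1)^(i+j)·(minor ij) (rows/columns in the sector order above):
  C_11 = (0.70)(0.95) − (-0.35)(-0.30) = 0.5600
  C_12 = −[(-0.45)(0.95) − (-0.35)(0.00)] = 0.4275
  C_13 = (-0.45)(-0.30) − (0.70)(0.00) = 0.1350
  C_21 = −[(-0.10)(0.95) − (0.00)(-0.30)] = 0.0950
  C_22 = (0.75)(0.95) − (0.00)(0.00) = 0.7125
  C_23 = −[(0.75)(-0.30) − (-0.10)(0.00)] = 0.2250
  C_31 = (-0.10)(-0.35) − (0.00)(0.70) = 0.0350
  C_32 = −[(0.75)(-0.35) − (0.00)(-0.45)] = 0.2625
  C_33 = (0.75)(0.70) − (-0.10)(-0.45) = 0.4800
det(I−A) = Σ_j (I−A)_1j·C_1j = (0.75)(0.5600) + (-0.10)(0.4275) + (0.00)(0.1350) = 0.37725
adj(I−A) = Cᵀ =
  [ 0.5600   0.0950   0.0350]
  [ 0.4275   0.7125   0.2625]
  [ 0.1350   0.2250   0.4800]
(I − A)⁻¹ = adj(I−A) / det(I−A) ≈
  [   1.4844     0.2518     0.0928]
  [   1.1332     1.8887     0.6958]
  [   0.3579     0.5964     1.2724]
The output multiplier for sector j is the column-j sum of the Leontief inverse (I − A)⁻¹ = adj(I−A) / det(I−A).
Column 2 of adj(I−A): (0.0950, 0.7125, 0.2250); det(I−A) = 0.37725.
m_2 = (0.0950 + 0.7125 + 0.2250) / 0.37725 = 1.0325 / 0.37725 ≈ 2.737.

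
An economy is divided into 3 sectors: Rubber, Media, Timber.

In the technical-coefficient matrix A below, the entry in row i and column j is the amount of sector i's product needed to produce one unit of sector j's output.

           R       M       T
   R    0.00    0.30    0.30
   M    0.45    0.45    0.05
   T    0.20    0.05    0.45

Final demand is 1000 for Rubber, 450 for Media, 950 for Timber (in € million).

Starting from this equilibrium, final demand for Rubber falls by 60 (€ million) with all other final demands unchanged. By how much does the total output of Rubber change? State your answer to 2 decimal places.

I − A =
  [   1.00    -0.30    -0.30]
  [  -0.45     0.55    -0.05]
  [  -0.20    -0.05     0.55]
Cofactors of I−A, C_ij = (−1)^(i+j)·(minor ij) (rows/columns in the sector order above):
  C_11 = (0.55)(0.55) − (-0.05)(-0.05) = 0.3000
  C_12 = −[(-0.45)(0.55) − (-0.05)(-0.20)] = 0.2575
  C_13 = (-0.45)(-0.05) − (0.55)(-0.20) = 0.1325
  C_21 = −[(-0.30)(0.55) − (-0.30)(-0.05)] = 0.1800
  C_22 = (1.00)(0.55) − (-0.30)(-0.20) = 0.4900
  C_23 = −[(1.00)(-0.05) − (-0.30)(-0.20)] = 0.1100
  C_31 = (-0.30)(-0.05) − (-0.30)(0.55) = 0.1800
  C_32 = −[(1.00)(-0.05) − (-0.30)(-0.45)] = 0.1850
  C_33 = (1.00)(0.55) − (-0.30)(-0.45) = 0.4150
det(I−A) = Σ_j (I−A)_1j·C_1j = (1.00)(0.3000) + (-0.30)(0.2575) + (-0.30)(0.1325) = 0.1830
adj(I−A) = Cᵀ =
  [ 0.3000   0.1800   0.1800]
  [ 0.2575   0.4900   0.1850]
  [ 0.1325   0.1100   0.4150]
(I − A)⁻¹ = adj(I−A) / det(I−A) ≈
  [   1.6393     0.9836     0.9836]
  [   1.4071     2.6776     1.0109]
  [   0.7240     0.6011     2.2678]
Δx = (I − A)⁻¹ Δd with Δd having -60 in the Rubber component and 0 elsewhere.
So Δx_R = L_RR · (-60), where L_RR = adj(I−A)_RR / det(I−A) = 0.3000 / 0.1830.
Δx_R = 0.3000 × (-60) / 0.1830 = -18.00 / 0.1830 ≈ -98.36.

Δx_R = -98.36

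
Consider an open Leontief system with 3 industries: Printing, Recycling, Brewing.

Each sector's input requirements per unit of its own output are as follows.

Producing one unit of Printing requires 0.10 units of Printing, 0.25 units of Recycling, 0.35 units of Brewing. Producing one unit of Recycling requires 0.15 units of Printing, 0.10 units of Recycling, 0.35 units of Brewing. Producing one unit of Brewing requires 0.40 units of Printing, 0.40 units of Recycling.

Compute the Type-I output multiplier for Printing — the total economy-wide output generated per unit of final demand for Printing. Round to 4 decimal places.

I − A =
  [   0.90    -0.15    -0.40]
  [  -0.25     0.90    -0.40]
  [  -0.35    -0.35     1.00]
Cofactors of I−A, C_ij = (−1)^(i+j)·(minor ij) (rows/columns in the sector order above):
  C_11 = (0.90)(1.00) − (-0.40)(-0.35) = 0.7600
  C_12 = −[(-0.25)(1.00) − (-0.40)(-0.35)] = 0.3900
  C_13 = (-0.25)(-0.35) − (0.90)(-0.35) = 0.4025
  C_21 = −[(-0.15)(1.00) − (-0.40)(-0.35)] = 0.2900
  C_22 = (0.90)(1.00) − (-0.40)(-0.35) = 0.7600
  C_23 = −[(0.90)(-0.35) − (-0.15)(-0.35)] = 0.3675
  C_31 = (-0.15)(-0.40) − (-0.40)(0.90) = 0.4200
  C_32 = −[(0.90)(-0.40) − (-0.40)(-0.25)] = 0.4600
  C_33 = (0.90)(0.90) − (-0.15)(-0.25) = 0.7725
det(I−A) = Σ_j (I−A)_1j·C_1j = (0.90)(0.7600) + (-0.15)(0.3900) + (-0.40)(0.4025) = 0.4645
adj(I−A) = Cᵀ =
  [ 0.7600   0.2900   0.4200]
  [ 0.3900   0.7600   0.4600]
  [ 0.4025   0.3675   0.7725]
(I − A)⁻¹ = adj(I−A) / det(I−A) ≈
  [   1.63617     0.62433     0.90420]
  [   0.83961     1.63617     0.99031]
  [   0.86652     0.79117     1.66308]
The output multiplier for sector j is the column-j sum of the Leontief inverse (I − A)⁻¹ = adj(I−A) / det(I−A).
Column P of adj(I−A): (0.7600, 0.3900, 0.4025); det(I−A) = 0.4645.
m_P = (0.7600 + 0.3900 + 0.4025) / 0.4645 = 1.5525 / 0.4645 ≈ 3.3423.

m_P = 3.3423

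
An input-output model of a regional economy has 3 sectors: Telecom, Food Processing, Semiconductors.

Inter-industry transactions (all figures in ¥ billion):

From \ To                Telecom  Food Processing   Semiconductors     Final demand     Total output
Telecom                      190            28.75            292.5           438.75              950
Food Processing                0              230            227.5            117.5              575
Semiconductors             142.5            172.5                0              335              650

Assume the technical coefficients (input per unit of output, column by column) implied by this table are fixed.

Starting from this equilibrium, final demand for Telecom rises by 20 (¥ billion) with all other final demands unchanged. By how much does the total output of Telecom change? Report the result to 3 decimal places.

Δx_1 = 28.055

Technical coefficients a_ij = z_ij / X_j:
  a_11 = 190/950 = 0.20, a_21 = 0/950 = 0.00, a_31 = 142.5/950 = 0.15
  a_12 = 28.75/575 = 0.05, a_22 = 230/575 = 0.40, a_32 = 172.5/575 = 0.30
  a_13 = 292.5/650 = 0.45, a_23 = 227.5/650 = 0.35, a_33 = 0/650 = 0.00
I − A =
  [   0.80    -0.05    -0.45]
  [   0.00     0.60    -0.35]
  [  -0.15    -0.30     1.00]
Cofactors of I−A, C_ij = (−1)^(i+j)·(minor ij) (rows/columns in the sector order above):
  C_11 = (0.60)(1.00) − (-0.35)(-0.30) = 0.4950
  C_12 = −[(0.00)(1.00) − (-0.35)(-0.15)] = 0.0525
  C_13 = (0.00)(-0.30) − (0.60)(-0.15) = 0.0900
  C_21 = −[(-0.05)(1.00) − (-0.45)(-0.30)] = 0.1850
  C_22 = (0.80)(1.00) − (-0.45)(-0.15) = 0.7325
  C_23 = −[(0.80)(-0.30) − (-0.05)(-0.15)] = 0.2475
  C_31 = (-0.05)(-0.35) − (-0.45)(0.60) = 0.2875
  C_32 = −[(0.80)(-0.35) − (-0.45)(0.00)] = 0.2800
  C_33 = (0.80)(0.60) − (-0.05)(0.00) = 0.4800
det(I−A) = Σ_j (I−A)_1j·C_1j = (0.80)(0.4950) + (-0.05)(0.0525) + (-0.45)(0.0900) = 0.352875
adj(I−A) = Cᵀ =
  [ 0.4950   0.1850   0.2875]
  [ 0.0525   0.7325   0.2800]
  [ 0.0900   0.2475   0.4800]
(I − A)⁻¹ = adj(I−A) / det(I−A) ≈
  [   1.4028     0.5243     0.8147]
  [   0.1488     2.0758     0.7935]
  [   0.2550     0.7014     1.3603]
Δx = (I − A)⁻¹ Δd with Δd having +20 in the Telecom component and 0 elsewhere.
So Δx_1 = L_11 · (+20), where L_11 = adj(I−A)_11 / det(I−A) = 0.4950 / 0.352875.
Δx_1 = 0.4950 × (+20) / 0.352875 = 9.90 / 0.352875 ≈ 28.055.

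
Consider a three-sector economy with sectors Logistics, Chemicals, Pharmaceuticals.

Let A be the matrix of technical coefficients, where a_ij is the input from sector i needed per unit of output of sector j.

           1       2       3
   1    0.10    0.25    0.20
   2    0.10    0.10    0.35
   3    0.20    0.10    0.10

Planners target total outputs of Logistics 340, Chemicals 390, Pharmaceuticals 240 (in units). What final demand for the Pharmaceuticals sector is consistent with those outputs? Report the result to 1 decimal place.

d_3 = 109.0

I − A =
  [   0.90    -0.25    -0.20]
  [  -0.10     0.90    -0.35]
  [  -0.20    -0.10     0.90]
d = (I − A) x:
  d_1 = (+0.90)·340 + (-0.25)·390 + (-0.20)·240 = 160.5
  d_2 = (-0.10)·340 + (+0.90)·390 + (-0.35)·240 = 233.0
  d_3 = (-0.20)·340 + (-0.10)·390 + (+0.90)·240 = 109.0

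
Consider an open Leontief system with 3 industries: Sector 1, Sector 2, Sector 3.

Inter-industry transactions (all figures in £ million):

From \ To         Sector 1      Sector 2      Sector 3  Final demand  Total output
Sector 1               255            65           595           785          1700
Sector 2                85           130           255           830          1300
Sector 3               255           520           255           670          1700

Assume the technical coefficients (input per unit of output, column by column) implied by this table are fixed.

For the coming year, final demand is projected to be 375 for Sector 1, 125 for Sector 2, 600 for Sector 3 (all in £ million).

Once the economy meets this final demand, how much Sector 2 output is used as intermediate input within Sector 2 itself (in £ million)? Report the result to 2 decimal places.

Technical coefficients a_ij = z_ij / X_j:
  a_11 = 255/1700 = 0.15, a_21 = 85/1700 = 0.05, a_31 = 255/1700 = 0.15
  a_12 = 65/1300 = 0.05, a_22 = 130/1300 = 0.10, a_32 = 520/1300 = 0.40
  a_13 = 595/1700 = 0.35, a_23 = 255/1700 = 0.15, a_33 = 255/1700 = 0.15
I − A =
  [   0.85    -0.05    -0.35]
  [  -0.05     0.90    -0.15]
  [  -0.15    -0.40     0.85]
Cofactors of I−A, C_ij = (−1)^(i+j)·(minor ij) (rows/columns in the sector order above):
  C_11 = (0.90)(0.85) − (-0.15)(-0.40) = 0.7050
  C_12 = −[(-0.05)(0.85) − (-0.15)(-0.15)] = 0.0650
  C_13 = (-0.05)(-0.40) − (0.90)(-0.15) = 0.1550
  C_21 = −[(-0.05)(0.85) − (-0.35)(-0.40)] = 0.1825
  C_22 = (0.85)(0.85) − (-0.35)(-0.15) = 0.6700
  C_23 = −[(0.85)(-0.40) − (-0.05)(-0.15)] = 0.3475
  C_31 = (-0.05)(-0.15) − (-0.35)(0.90) = 0.3225
  C_32 = −[(0.85)(-0.15) − (-0.35)(-0.05)] = 0.1450
  C_33 = (0.85)(0.90) − (-0.05)(-0.05) = 0.7625
det(I−A) = Σ_j (I−A)_1j·C_1j = (0.85)(0.7050) + (-0.05)(0.0650) + (-0.35)(0.1550) = 0.54175
adj(I−A) = Cᵀ =
  [ 0.7050   0.1825   0.3225]
  [ 0.0650   0.6700   0.1450]
  [ 0.1550   0.3475   0.7625]
(I − A)⁻¹ = adj(I−A) / det(I−A) ≈
  [   1.3013     0.3369     0.5953]
  [   0.1200     1.2367     0.2677]
  [   0.2861     0.6414     1.4075]
First solve x = (I − A)⁻¹ d = adj(I−A)·d / det(I−A); in particular x_2 = (0.0650·375 + 0.6700·125 + 0.1450·600) / 0.54175 = 195.125 / 0.54175 ≈ 360.1754.
Intermediate flow from 2 to 2: z_22 = a_22 · x_2 = 0.10 × 195.125 / 0.54175 = 19.5125 / 0.54175 ≈ 36.02.

z_22 = 36.02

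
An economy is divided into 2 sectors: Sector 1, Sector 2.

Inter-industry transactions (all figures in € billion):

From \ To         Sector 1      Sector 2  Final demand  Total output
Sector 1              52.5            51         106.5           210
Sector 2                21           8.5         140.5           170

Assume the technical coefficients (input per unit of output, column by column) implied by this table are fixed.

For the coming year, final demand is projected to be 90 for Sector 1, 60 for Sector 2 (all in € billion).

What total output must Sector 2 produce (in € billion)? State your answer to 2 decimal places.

x_2 = 79.12

Technical coefficients a_ij = z_ij / X_j:
  a_11 = 52.5/210 = 0.25, a_21 = 21/210 = 0.10
  a_12 = 51/170 = 0.30, a_22 = 8.5/170 = 0.05
I − A =
  [   0.75    -0.30]
  [  -0.10     0.95]
det(I−A) = (0.75)(0.95) − (-0.30)(-0.10) = 0.6825
adj(I−A) = [[0.95, 0.30], [0.10, 0.75]]
(I − A)⁻¹ = adj(I−A) / det(I−A) ≈
  [   1.3919     0.4396]
  [   0.1465     1.0989]
x = (I − A)⁻¹ d = adj(I−A)·d / det(I−A), with det(I−A) = 0.6825:
  x_1 = (0.95·90 + 0.30·60) / 0.6825 = 103.50 / 0.6825 ≈ 151.65
  x_2 = (0.10·90 + 0.75·60) / 0.6825 = 54.00 / 0.6825 ≈ 79.12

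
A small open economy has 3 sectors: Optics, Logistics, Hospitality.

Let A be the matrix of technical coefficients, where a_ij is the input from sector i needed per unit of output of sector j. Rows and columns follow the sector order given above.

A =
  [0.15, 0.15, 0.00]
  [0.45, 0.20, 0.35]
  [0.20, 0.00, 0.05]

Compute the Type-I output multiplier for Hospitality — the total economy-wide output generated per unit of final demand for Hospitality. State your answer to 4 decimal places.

I − A =
  [   0.85    -0.15     0.00]
  [  -0.45     0.80    -0.35]
  [  -0.20     0.00     0.95]
Cofactors of I−A, C_ij = (−1)^(i+j)·(minor ij) (rows/columns in the sector order above):
  C_11 = (0.80)(0.95) − (-0.35)(0.00) = 0.7600
  C_12 = −[(-0.45)(0.95) − (-0.35)(-0.20)] = 0.4975
  C_13 = (-0.45)(0.00) − (0.80)(-0.20) = 0.1600
  C_21 = −[(-0.15)(0.95) − (0.00)(0.00)] = 0.1425
  C_22 = (0.85)(0.95) − (0.00)(-0.20) = 0.8075
  C_23 = −[(0.85)(0.00) − (-0.15)(-0.20)] = 0.0300
  C_31 = (-0.15)(-0.35) − (0.00)(0.80) = 0.0525
  C_32 = −[(0.85)(-0.35) − (0.00)(-0.45)] = 0.2975
  C_33 = (0.85)(0.80) − (-0.15)(-0.45) = 0.6125
det(I−A) = Σ_j (I−A)_1j·C_1j = (0.85)(0.7600) + (-0.15)(0.4975) + (0.00)(0.1600) = 0.571375
adj(I−A) = Cᵀ =
  [ 0.7600   0.1425   0.0525]
  [ 0.4975   0.8075   0.2975]
  [ 0.1600   0.0300   0.6125]
(I − A)⁻¹ = adj(I−A) / det(I−A) ≈
  [   1.33012     0.24940     0.09188]
  [   0.87071     1.41326     0.52067]
  [   0.28003     0.05250     1.07198]
The output multiplier for sector j is the column-j sum of the Leontief inverse (I − A)⁻¹ = adj(I−A) / det(I−A).
Column H of adj(I−A): (0.0525, 0.2975, 0.6125); det(I−A) = 0.571375.
m_H = (0.0525 + 0.2975 + 0.6125) / 0.571375 = 0.9625 / 0.571375 ≈ 1.6845.

m_H = 1.6845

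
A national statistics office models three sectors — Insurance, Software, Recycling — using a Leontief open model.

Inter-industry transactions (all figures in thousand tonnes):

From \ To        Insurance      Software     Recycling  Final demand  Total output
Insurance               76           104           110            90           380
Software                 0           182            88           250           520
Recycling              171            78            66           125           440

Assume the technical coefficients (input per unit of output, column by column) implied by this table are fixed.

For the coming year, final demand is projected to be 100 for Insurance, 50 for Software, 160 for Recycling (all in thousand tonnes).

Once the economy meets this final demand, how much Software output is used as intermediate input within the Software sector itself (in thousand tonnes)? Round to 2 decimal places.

Technical coefficients a_ij = z_ij / X_j:
  a_11 = 76/380 = 0.20, a_21 = 0/380 = 0.00, a_31 = 171/380 = 0.45
  a_12 = 104/520 = 0.20, a_22 = 182/520 = 0.35, a_32 = 78/520 = 0.15
  a_13 = 110/440 = 0.25, a_23 = 88/440 = 0.20, a_33 = 66/440 = 0.15
I − A =
  [   0.80    -0.20    -0.25]
  [   0.00     0.65    -0.20]
  [  -0.45    -0.15     0.85]
Cofactors of I−A, C_ij = (−1)^(i+j)·(minor ij) (rows/columns in the sector order above):
  C_11 = (0.65)(0.85) − (-0.20)(-0.15) = 0.5225
  C_12 = −[(0.00)(0.85) − (-0.20)(-0.45)] = 0.0900
  C_13 = (0.00)(-0.15) − (0.65)(-0.45) = 0.2925
  C_21 = −[(-0.20)(0.85) − (-0.25)(-0.15)] = 0.2075
  C_22 = (0.80)(0.85) − (-0.25)(-0.45) = 0.5675
  C_23 = −[(0.80)(-0.15) − (-0.20)(-0.45)] = 0.2100
  C_31 = (-0.20)(-0.20) − (-0.25)(0.65) = 0.2025
  C_32 = −[(0.80)(-0.20) − (-0.25)(0.00)] = 0.1600
  C_33 = (0.80)(0.65) − (-0.20)(0.00) = 0.5200
det(I−A) = Σ_j (I−A)_1j·C_1j = (0.80)(0.5225) + (-0.20)(0.0900) + (-0.25)(0.2925) = 0.326875
adj(I−A) = Cᵀ =
  [ 0.5225   0.2075   0.2025]
  [ 0.0900   0.5675   0.1600]
  [ 0.2925   0.2100   0.5200]
(I − A)⁻¹ = adj(I−A) / det(I−A) ≈
  [   1.5985     0.6348     0.6195]
  [   0.2753     1.7361     0.4895]
  [   0.8948     0.6424     1.5908]
First solve x = (I − A)⁻¹ d = adj(I−A)·d / det(I−A); in particular x_2 = (0.0900·100 + 0.5675·50 + 0.1600·160) / 0.326875 = 62.975 / 0.326875 ≈ 192.6577.
Intermediate flow from 2 to 2: z_22 = a_22 · x_2 = 0.35 × 62.975 / 0.326875 = 22.04125 / 0.326875 ≈ 67.43.

z_22 = 67.43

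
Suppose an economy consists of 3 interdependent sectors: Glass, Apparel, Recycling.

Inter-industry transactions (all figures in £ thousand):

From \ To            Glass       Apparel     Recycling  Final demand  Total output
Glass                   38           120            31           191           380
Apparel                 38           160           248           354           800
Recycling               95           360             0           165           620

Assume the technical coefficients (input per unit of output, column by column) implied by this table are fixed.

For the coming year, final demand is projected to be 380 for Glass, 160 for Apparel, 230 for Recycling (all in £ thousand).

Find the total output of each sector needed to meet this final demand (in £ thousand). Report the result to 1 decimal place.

x_1 = 554.9, x_2 = 585.5, x_3 = 632.2

Technical coefficients a_ij = z_ij / X_j:
  a_11 = 38/380 = 0.10, a_21 = 38/380 = 0.10, a_31 = 95/380 = 0.25
  a_12 = 120/800 = 0.15, a_22 = 160/800 = 0.20, a_32 = 360/800 = 0.45
  a_13 = 31/620 = 0.05, a_23 = 248/620 = 0.40, a_33 = 0/620 = 0.00
I − A =
  [   0.90    -0.15    -0.05]
  [  -0.10     0.80    -0.40]
  [  -0.25    -0.45     1.00]
Cofactors of I−A, C_ij = (−1)^(i+j)·(minor ij) (rows/columns in the sector order above):
  C_11 = (0.80)(1.00) − (-0.40)(-0.45) = 0.6200
  C_12 = −[(-0.10)(1.00) − (-0.40)(-0.25)] = 0.2000
  C_13 = (-0.10)(-0.45) − (0.80)(-0.25) = 0.2450
  C_21 = −[(-0.15)(1.00) − (-0.05)(-0.45)] = 0.1725
  C_22 = (0.90)(1.00) − (-0.05)(-0.25) = 0.8875
  C_23 = −[(0.90)(-0.45) − (-0.15)(-0.25)] = 0.4425
  C_31 = (-0.15)(-0.40) − (-0.05)(0.80) = 0.1000
  C_32 = −[(0.90)(-0.40) − (-0.05)(-0.10)] = 0.3650
  C_33 = (0.90)(0.80) − (-0.15)(-0.10) = 0.7050
det(I−A) = Σ_j (I−A)_1j·C_1j = (0.90)(0.6200) + (-0.15)(0.2000) + (-0.05)(0.2450) = 0.51575
adj(I−A) = Cᵀ =
  [ 0.6200   0.1725   0.1000]
  [ 0.2000   0.8875   0.3650]
  [ 0.2450   0.4425   0.7050]
(I − A)⁻¹ = adj(I−A) / det(I−A) ≈
  [   1.2021     0.3345     0.1939]
  [   0.3878     1.7208     0.7077]
  [   0.4750     0.8580     1.3669]
x = (I − A)⁻¹ d = adj(I−A)·d / det(I−A), with det(I−A) = 0.51575:
  x_1 = (0.6200·380 + 0.1725·160 + 0.1000·230) / 0.51575 = 286.20 / 0.51575 ≈ 554.9
  x_2 = (0.2000·380 + 0.8875·160 + 0.3650·230) / 0.51575 = 301.95 / 0.51575 ≈ 585.5
  x_3 = (0.2450·380 + 0.4425·160 + 0.7050·230) / 0.51575 = 326.05 / 0.51575 ≈ 632.2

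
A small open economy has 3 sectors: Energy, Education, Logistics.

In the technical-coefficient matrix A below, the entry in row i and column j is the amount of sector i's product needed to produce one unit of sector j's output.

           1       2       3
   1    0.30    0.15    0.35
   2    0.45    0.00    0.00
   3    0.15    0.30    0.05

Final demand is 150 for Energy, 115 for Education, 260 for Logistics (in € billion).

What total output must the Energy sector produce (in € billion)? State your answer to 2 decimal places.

x_1 = 522.75

I − A =
  [   0.70    -0.15    -0.35]
  [  -0.45     1.00     0.00]
  [  -0.15    -0.30     0.95]
Cofactors of I−A, C_ij = (−1)^(i+j)·(minor ij) (rows/columns in the sector order above):
  C_11 = (1.00)(0.95) − (0.00)(-0.30) = 0.9500
  C_12 = −[(-0.45)(0.95) − (0.00)(-0.15)] = 0.4275
  C_13 = (-0.45)(-0.30) − (1.00)(-0.15) = 0.2850
  C_21 = −[(-0.15)(0.95) − (-0.35)(-0.30)] = 0.2475
  C_22 = (0.70)(0.95) − (-0.35)(-0.15) = 0.6125
  C_23 = −[(0.70)(-0.30) − (-0.15)(-0.15)] = 0.2325
  C_31 = (-0.15)(0.00) − (-0.35)(1.00) = 0.3500
  C_32 = −[(0.70)(0.00) − (-0.35)(-0.45)] = 0.1575
  C_33 = (0.70)(1.00) − (-0.15)(-0.45) = 0.6325
det(I−A) = Σ_j (I−A)_1j·C_1j = (0.70)(0.9500) + (-0.15)(0.4275) + (-0.35)(0.2850) = 0.501125
adj(I−A) = Cᵀ =
  [ 0.9500   0.2475   0.3500]
  [ 0.4275   0.6125   0.1575]
  [ 0.2850   0.2325   0.6325]
(I − A)⁻¹ = adj(I−A) / det(I−A) ≈
  [   1.8957     0.4939     0.6984]
  [   0.8531     1.2222     0.3143]
  [   0.5687     0.4640     1.2622]
x = (I − A)⁻¹ d = adj(I−A)·d / det(I−A), with det(I−A) = 0.501125:
  x_1 = (0.9500·150 + 0.2475·115 + 0.3500·260) / 0.501125 = 261.9625 / 0.501125 ≈ 522.75
  x_2 = (0.4275·150 + 0.6125·115 + 0.1575·260) / 0.501125 = 175.5125 / 0.501125 ≈ 350.24
  x_3 = (0.2850·150 + 0.2325·115 + 0.6325·260) / 0.501125 = 233.9375 / 0.501125 ≈ 466.82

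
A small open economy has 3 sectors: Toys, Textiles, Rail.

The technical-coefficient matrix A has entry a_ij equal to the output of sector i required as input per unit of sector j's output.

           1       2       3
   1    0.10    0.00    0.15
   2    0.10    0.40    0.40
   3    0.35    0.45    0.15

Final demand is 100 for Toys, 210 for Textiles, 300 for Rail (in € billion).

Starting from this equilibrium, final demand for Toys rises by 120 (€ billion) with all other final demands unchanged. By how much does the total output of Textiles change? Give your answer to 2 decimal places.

I − A =
  [   0.90     0.00    -0.15]
  [  -0.10     0.60    -0.40]
  [  -0.35    -0.45     0.85]
Cofactors of I−A, C_ij = (−1)^(i+j)·(minor ij) (rows/columns in the sector order above):
  C_11 = (0.60)(0.85) − (-0.40)(-0.45) = 0.3300
  C_12 = −[(-0.10)(0.85) − (-0.40)(-0.35)] = 0.2250
  C_13 = (-0.10)(-0.45) − (0.60)(-0.35) = 0.2550
  C_21 = −[(0.00)(0.85) − (-0.15)(-0.45)] = 0.0675
  C_22 = (0.90)(0.85) − (-0.15)(-0.35) = 0.7125
  C_23 = −[(0.90)(-0.45) − (0.00)(-0.35)] = 0.4050
  C_31 = (0.00)(-0.40) − (-0.15)(0.60) = 0.0900
  C_32 = −[(0.90)(-0.40) − (-0.15)(-0.10)] = 0.3750
  C_33 = (0.90)(0.60) − (0.00)(-0.10) = 0.5400
det(I−A) = Σ_j (I−A)_1j·C_1j = (0.90)(0.3300) + (0.00)(0.2250) + (-0.15)(0.2550) = 0.25875
adj(I−A) = Cᵀ =
  [ 0.3300   0.0675   0.0900]
  [ 0.2250   0.7125   0.3750]
  [ 0.2550   0.4050   0.5400]
(I − A)⁻¹ = adj(I−A) / det(I−A) ≈
  [   1.2754     0.2609     0.3478]
  [   0.8696     2.7536     1.4493]
  [   0.9855     1.5652     2.0870]
Δx = (I − A)⁻¹ Δd with Δd having +120 in the Toys component and 0 elsewhere.
So Δx_2 = L_21 · (+120), where L_21 = adj(I−A)_21 / det(I−A) = 0.2250 / 0.25875.
Δx_2 = 0.2250 × (+120) / 0.25875 = 27.00 / 0.25875 ≈ 104.35.

Δx_2 = 104.35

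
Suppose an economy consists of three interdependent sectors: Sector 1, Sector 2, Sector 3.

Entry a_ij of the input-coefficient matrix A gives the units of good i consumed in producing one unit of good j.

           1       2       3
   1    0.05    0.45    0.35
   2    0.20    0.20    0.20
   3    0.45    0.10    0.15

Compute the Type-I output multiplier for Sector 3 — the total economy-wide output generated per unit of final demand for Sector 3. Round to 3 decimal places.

m_3 = 3.448

I − A =
  [   0.95    -0.45    -0.35]
  [  -0.20     0.80    -0.20]
  [  -0.45    -0.10     0.85]
Cofactors of I−A, C_ij = (−1)^(i+j)·(minor ij) (rows/columns in the sector order above):
  C_11 = (0.80)(0.85) − (-0.20)(-0.10) = 0.6600
  C_12 = −[(-0.20)(0.85) − (-0.20)(-0.45)] = 0.2600
  C_13 = (-0.20)(-0.10) − (0.80)(-0.45) = 0.3800
  C_21 = −[(-0.45)(0.85) − (-0.35)(-0.10)] = 0.4175
  C_22 = (0.95)(0.85) − (-0.35)(-0.45) = 0.6500
  C_23 = −[(0.95)(-0.10) − (-0.45)(-0.45)] = 0.2975
  C_31 = (-0.45)(-0.20) − (-0.35)(0.80) = 0.3700
  C_32 = −[(0.95)(-0.20) − (-0.35)(-0.20)] = 0.2600
  C_33 = (0.95)(0.80) − (-0.45)(-0.20) = 0.6700
det(I−A) = Σ_j (I−A)_1j·C_1j = (0.95)(0.6600) + (-0.45)(0.2600) + (-0.35)(0.3800) = 0.3770
adj(I−A) = Cᵀ =
  [ 0.6600   0.4175   0.3700]
  [ 0.2600   0.6500   0.2600]
  [ 0.3800   0.2975   0.6700]
(I − A)⁻¹ = adj(I−A) / det(I−A) ≈
  [   1.7507     1.1074     0.9814]
  [   0.6897     1.7241     0.6897]
  [   1.0080     0.7891     1.7772]
The output multiplier for sector j is the column-j sum of the Leontief inverse (I − A)⁻¹ = adj(I−A) / det(I−A).
Column 3 of adj(I−A): (0.3700, 0.2600, 0.6700); det(I−A) = 0.3770.
m_3 = (0.3700 + 0.2600 + 0.6700) / 0.3770 = 1.30 / 0.3770 ≈ 3.448.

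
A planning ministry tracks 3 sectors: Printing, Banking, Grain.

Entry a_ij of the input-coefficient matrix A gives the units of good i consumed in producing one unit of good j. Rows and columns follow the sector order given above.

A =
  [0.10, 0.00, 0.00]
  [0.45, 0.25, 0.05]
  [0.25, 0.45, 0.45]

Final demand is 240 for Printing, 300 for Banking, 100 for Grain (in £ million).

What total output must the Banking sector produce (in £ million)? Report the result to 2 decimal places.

I − A =
  [   0.90     0.00     0.00]
  [  -0.45     0.75    -0.05]
  [  -0.25    -0.45     0.55]
Cofactors of I−A, C_ij = (−1)^(i+j)·(minor ij) (rows/columns in the sector order above):
  C_11 = (0.75)(0.55) − (-0.05)(-0.45) = 0.3900
  C_12 = −[(-0.45)(0.55) − (-0.05)(-0.25)] = 0.2600
  C_13 = (-0.45)(-0.45) − (0.75)(-0.25) = 0.3900
  C_21 = −[(0.00)(0.55) − (0.00)(-0.45)] = 0.0000
  C_22 = (0.90)(0.55) − (0.00)(-0.25) = 0.4950
  C_23 = −[(0.90)(-0.45) − (0.00)(-0.25)] = 0.4050
  C_31 = (0.00)(-0.05) − (0.00)(0.75) = 0.0000
  C_32 = −[(0.90)(-0.05) − (0.00)(-0.45)] = 0.0450
  C_33 = (0.90)(0.75) − (0.00)(-0.45) = 0.6750
det(I−A) = Σ_j (I−A)_1j·C_1j = (0.90)(0.3900) + (0.00)(0.2600) + (0.00)(0.3900) = 0.3510
adj(I−A) = Cᵀ =
  [ 0.3900   0.0000   0.0000]
  [ 0.2600   0.4950   0.0450]
  [ 0.3900   0.4050   0.6750]
(I − A)⁻¹ = adj(I−A) / det(I−A) ≈
  [   1.1111     0.0000     0.0000]
  [   0.7407     1.4103     0.1282]
  [   1.1111     1.1538     1.9231]
x = (I − A)⁻¹ d = adj(I−A)·d / det(I−A), with det(I−A) = 0.3510:
  x_1 = (0.3900·240 + 0.0000·300 + 0.0000·100) / 0.3510 = 93.60 / 0.3510 ≈ 266.67
  x_2 = (0.2600·240 + 0.4950·300 + 0.0450·100) / 0.3510 = 215.40 / 0.3510 ≈ 613.68
  x_3 = (0.3900·240 + 0.4050·300 + 0.6750·100) / 0.3510 = 282.60 / 0.3510 ≈ 805.13

x_2 = 613.68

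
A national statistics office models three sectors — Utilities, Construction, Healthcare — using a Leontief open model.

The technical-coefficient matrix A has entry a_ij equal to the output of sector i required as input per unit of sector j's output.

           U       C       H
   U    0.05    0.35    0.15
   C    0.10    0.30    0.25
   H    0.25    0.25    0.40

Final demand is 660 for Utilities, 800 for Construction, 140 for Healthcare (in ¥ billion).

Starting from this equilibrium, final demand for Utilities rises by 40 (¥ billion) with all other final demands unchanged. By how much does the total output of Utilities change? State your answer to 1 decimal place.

I − A =
  [   0.95    -0.35    -0.15]
  [  -0.10     0.70    -0.25]
  [  -0.25    -0.25     0.60]
Cofactors of I−A, C_ij = (−1)^(i+j)·(minor ij) (rows/columns in the sector order above):
  C_11 = (0.70)(0.60) − (-0.25)(-0.25) = 0.3575
  C_12 = −[(-0.10)(0.60) − (-0.25)(-0.25)] = 0.1225
  C_13 = (-0.10)(-0.25) − (0.70)(-0.25) = 0.2000
  C_21 = −[(-0.35)(0.60) − (-0.15)(-0.25)] = 0.2475
  C_22 = (0.95)(0.60) − (-0.15)(-0.25) = 0.5325
  C_23 = −[(0.95)(-0.25) − (-0.35)(-0.25)] = 0.3250
  C_31 = (-0.35)(-0.25) − (-0.15)(0.70) = 0.1925
  C_32 = −[(0.95)(-0.25) − (-0.15)(-0.10)] = 0.2525
  C_33 = (0.95)(0.70) − (-0.35)(-0.10) = 0.6300
det(I−A) = Σ_j (I−A)_1j·C_1j = (0.95)(0.3575) + (-0.35)(0.1225) + (-0.15)(0.2000) = 0.26675
adj(I−A) = Cᵀ =
  [ 0.3575   0.2475   0.1925]
  [ 0.1225   0.5325   0.2525]
  [ 0.2000   0.3250   0.6300]
(I − A)⁻¹ = adj(I−A) / det(I−A) ≈
  [   1.3402     0.9278     0.7216]
  [   0.4592     1.9963     0.9466]
  [   0.7498     1.2184     2.3618]
Δx = (I − A)⁻¹ Δd with Δd having +40 in the Utilities component and 0 elsewhere.
So Δx_U = L_UU · (+40), where L_UU = adj(I−A)_UU / det(I−A) = 0.3575 / 0.26675.
Δx_U = 0.3575 × (+40) / 0.26675 = 14.30 / 0.26675 ≈ 53.6.

Δx_U = 53.6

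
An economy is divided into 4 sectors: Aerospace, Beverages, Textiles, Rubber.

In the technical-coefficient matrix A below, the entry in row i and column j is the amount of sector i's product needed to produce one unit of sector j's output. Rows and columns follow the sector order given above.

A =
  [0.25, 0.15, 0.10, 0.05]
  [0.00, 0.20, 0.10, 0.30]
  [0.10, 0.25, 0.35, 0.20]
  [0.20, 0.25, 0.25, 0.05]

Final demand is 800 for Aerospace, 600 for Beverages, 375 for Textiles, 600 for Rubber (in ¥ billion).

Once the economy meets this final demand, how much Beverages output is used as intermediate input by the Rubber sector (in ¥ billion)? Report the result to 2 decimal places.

z_24 = 622.32

I − A =
  [   0.75    -0.15    -0.10    -0.05]
  [   0.00     0.80    -0.10    -0.30]
  [  -0.10    -0.25     0.65    -0.20]
  [  -0.20    -0.25    -0.25     0.95]
Compute the cofactors C_ij = (−1)^(i+j)·(3×3 minor ij) of I−A; the adjugate is their transpose:
adj(I−A) = Cᵀ =
  [ 0.357750   0.125125   0.105250   0.080500]
  [ 0.060000   0.404375   0.132500   0.158750]
  [ 0.115500   0.234625   0.496750   0.184750]
  [ 0.121500   0.194500   0.187750   0.361750]
det(I−A) = Σ_j (I−A)_1j·C_1j = (0.75)(0.357750) + (-0.15)(0.060000) + (-0.10)(0.115500) + (-0.05)(0.121500) = 0.2416875
(I − A)⁻¹ = adj(I−A) / det(I−A) ≈
  [   1.4802     0.5177     0.4355     0.3331]
  [   0.2483     1.6731     0.5482     0.6568]
  [   0.4779     0.9708     2.0553     0.7644]
  [   0.5027     0.8048     0.7768     1.4968]
First solve x = (I − A)⁻¹ d = adj(I−A)·d / det(I−A); in particular x_4 = (0.121500·800 + 0.194500·600 + 0.187750·375 + 0.361750·600) / 0.2416875 = 501.35625 / 0.2416875 ≈ 2074.3988.
Intermediate flow from 2 to 4: z_24 = a_24 · x_4 = 0.30 × 501.35625 / 0.2416875 = 150.406875 / 0.2416875 ≈ 622.32.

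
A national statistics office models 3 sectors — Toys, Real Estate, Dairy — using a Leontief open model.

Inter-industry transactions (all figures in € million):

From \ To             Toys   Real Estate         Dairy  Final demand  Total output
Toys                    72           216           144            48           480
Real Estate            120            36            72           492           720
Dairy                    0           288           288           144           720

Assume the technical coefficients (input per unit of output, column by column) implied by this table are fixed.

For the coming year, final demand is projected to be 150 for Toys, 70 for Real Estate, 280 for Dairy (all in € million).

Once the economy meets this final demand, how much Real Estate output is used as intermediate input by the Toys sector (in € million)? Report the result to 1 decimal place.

Technical coefficients a_ij = z_ij / X_j:
  a_TT = 72/480 = 0.15, a_RT = 120/480 = 0.25, a_DT = 0/480 = 0.00
  a_TR = 216/720 = 0.30, a_RR = 36/720 = 0.05, a_DR = 288/720 = 0.40
  a_TD = 144/720 = 0.20, a_RD = 72/720 = 0.10, a_DD = 288/720 = 0.40
I − A =
  [   0.85    -0.30    -0.20]
  [  -0.25     0.95    -0.10]
  [   0.00    -0.40     0.60]
Cofactors of I−A, C_ij = (−1)^(i+j)·(minor ij) (rows/columns in the sector order above):
  C_11 = (0.95)(0.60) − (-0.10)(-0.40) = 0.5300
  C_12 = −[(-0.25)(0.60) − (-0.10)(0.00)] = 0.1500
  C_13 = (-0.25)(-0.40) − (0.95)(0.00) = 0.1000
  C_21 = −[(-0.30)(0.60) − (-0.20)(-0.40)] = 0.2600
  C_22 = (0.85)(0.60) − (-0.20)(0.00) = 0.5100
  C_23 = −[(0.85)(-0.40) − (-0.30)(0.00)] = 0.3400
  C_31 = (-0.30)(-0.10) − (-0.20)(0.95) = 0.2200
  C_32 = −[(0.85)(-0.10) − (-0.20)(-0.25)] = 0.1350
  C_33 = (0.85)(0.95) − (-0.30)(-0.25) = 0.7325
det(I−A) = Σ_j (I−A)_1j·C_1j = (0.85)(0.5300) + (-0.30)(0.1500) + (-0.20)(0.1000) = 0.3855
adj(I−A) = Cᵀ =
  [ 0.5300   0.2600   0.2200]
  [ 0.1500   0.5100   0.1350]
  [ 0.1000   0.3400   0.7325]
(I − A)⁻¹ = adj(I−A) / det(I−A) ≈
  [   1.3748     0.6744     0.5707]
  [   0.3891     1.3230     0.3502]
  [   0.2594     0.8820     1.9001]
First solve x = (I − A)⁻¹ d = adj(I−A)·d / det(I−A); in particular x_T = (0.5300·150 + 0.2600·70 + 0.2200·280) / 0.3855 = 159.30 / 0.3855 ≈ 413.230.
Intermediate flow from R to T: z_RT = a_RT · x_T = 0.25 × 159.30 / 0.3855 = 39.825 / 0.3855 ≈ 103.3.

z_RT = 103.3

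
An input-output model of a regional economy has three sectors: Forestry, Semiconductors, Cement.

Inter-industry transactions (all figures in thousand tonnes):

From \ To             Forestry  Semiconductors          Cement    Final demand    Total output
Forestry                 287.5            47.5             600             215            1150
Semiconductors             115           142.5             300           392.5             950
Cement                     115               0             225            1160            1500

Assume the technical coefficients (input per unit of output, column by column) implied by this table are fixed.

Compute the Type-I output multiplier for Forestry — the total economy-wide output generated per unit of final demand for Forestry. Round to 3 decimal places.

Technical coefficients a_ij = z_ij / X_j:
  a_FF = 287.5/1150 = 0.25, a_SF = 115/1150 = 0.10, a_CF = 115/1150 = 0.10
  a_FS = 47.5/950 = 0.05, a_SS = 142.5/950 = 0.15, a_CS = 0/950 = 0.00
  a_FC = 600/1500 = 0.40, a_SC = 300/1500 = 0.20, a_CC = 225/1500 = 0.15
I − A =
  [   0.75    -0.05    -0.40]
  [  -0.10     0.85    -0.20]
  [  -0.10     0.00     0.85]
Cofactors of I−A, C_ij = (−1)^(i+j)·(minor ij) (rows/columns in the sector order above):
  C_11 = (0.85)(0.85) − (-0.20)(0.00) = 0.7225
  C_12 = −[(-0.10)(0.85) − (-0.20)(-0.10)] = 0.1050
  C_13 = (-0.10)(0.00) − (0.85)(-0.10) = 0.0850
  C_21 = −[(-0.05)(0.85) − (-0.40)(0.00)] = 0.0425
  C_22 = (0.75)(0.85) − (-0.40)(-0.10) = 0.5975
  C_23 = −[(0.75)(0.00) − (-0.05)(-0.10)] = 0.0050
  C_31 = (-0.05)(-0.20) − (-0.40)(0.85) = 0.3500
  C_32 = −[(0.75)(-0.20) − (-0.40)(-0.10)] = 0.1900
  C_33 = (0.75)(0.85) − (-0.05)(-0.10) = 0.6325
det(I−A) = Σ_j (I−A)_1j·C_1j = (0.75)(0.7225) + (-0.05)(0.1050) + (-0.40)(0.0850) = 0.502625
adj(I−A) = Cᵀ =
  [ 0.7225   0.0425   0.3500]
  [ 0.1050   0.5975   0.1900]
  [ 0.0850   0.0050   0.6325]
(I − A)⁻¹ = adj(I−A) / det(I−A) ≈
  [   1.4375     0.0846     0.6963]
  [   0.2089     1.1888     0.3780]
  [   0.1691     0.0099     1.2584]
The output multiplier for sector j is the column-j sum of the Leontief inverse (I − A)⁻¹ = adj(I−A) / det(I−A).
Column F of adj(I−A): (0.7225, 0.1050, 0.0850); det(I−A) = 0.502625.
m_F = (0.7225 + 0.1050 + 0.0850) / 0.502625 = 0.9125 / 0.502625 ≈ 1.815.

m_F = 1.815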